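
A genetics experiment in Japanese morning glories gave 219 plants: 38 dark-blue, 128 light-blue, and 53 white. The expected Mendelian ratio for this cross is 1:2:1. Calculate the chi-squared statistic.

Under the 1:2:1 hypothesis (Σ ratio = 4, N = 219):
  dark-blue: 219 × 1/4 = 54.75
  light-blue: 219 × 2/4 = 109.5
  white: 219 × 1/4 = 54.75
χ² = Σ (O − E)² / E
  dark-blue: (38 − 54.75)² / 54.75 = 5.1244
  light-blue: (128 − 109.5)² / 109.5 = 3.1256
  white: (53 − 54.75)² / 54.75 = 0.0559
χ² = 5.1244 + 3.1256 + 0.0559 = 8.3059 ≈ 8.306

8.306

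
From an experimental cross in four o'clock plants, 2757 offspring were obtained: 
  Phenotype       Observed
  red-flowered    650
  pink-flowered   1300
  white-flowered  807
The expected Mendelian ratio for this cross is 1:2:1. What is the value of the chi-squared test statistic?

Expected counts for N = 2757 under a 1:2:1 ratio (total parts = 4):
  red-flowered: 2757 × 1/4 = 689.25
  pink-flowered: 2757 × 2/4 = 1378.5
  white-flowered: 2757 × 1/4 = 689.25
χ² = Σ (O − E)² / E
  red-flowered: (650 − 689.25)² / 689.25 = 2.2351
  pink-flowered: (1300 − 1378.5)² / 1378.5 = 4.4703
  white-flowered: (807 − 689.25)² / 689.25 = 20.1162
χ² = 2.2351 + 4.4703 + 20.1162 = 26.8216 ≈ 26.822

26.822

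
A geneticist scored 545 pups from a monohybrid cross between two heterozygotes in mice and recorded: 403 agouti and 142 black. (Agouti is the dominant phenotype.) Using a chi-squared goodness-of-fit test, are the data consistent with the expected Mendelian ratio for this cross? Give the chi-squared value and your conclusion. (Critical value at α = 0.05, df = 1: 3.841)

For a monohybrid cross between heterozygotes with complete dominance, the expected phenotypic ratio is 3:1.
Total ratio parts = 4. Expected numbers out of 545:
  agouti: 545 × 3/4 = 408.75
  black: 545 × 1/4 = 136.25
χ² = Σ (O − E)² / E
  agouti: (403 − 408.75)² / 408.75 = 0.0809
  black: (142 − 136.25)² / 136.25 = 0.2427
χ² = 0.0809 + 0.2427 = 0.3236 ≈ 0.324
Degrees of freedom = 2 − 1 = 1; critical value at α = 0.05 is 3.841.
Since 0.324 < 3.841, we fail to reject the null hypothesis — the data are consistent with the 3:1 ratio.

0.324; consistent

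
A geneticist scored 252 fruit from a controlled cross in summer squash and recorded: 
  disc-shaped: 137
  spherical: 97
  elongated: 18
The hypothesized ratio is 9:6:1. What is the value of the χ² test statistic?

Total ratio parts = 16. Expected numbers out of 252:
  disc-shaped: 252 × 9/16 = 141.75
  spherical: 252 × 6/16 = 94.5
  elongated: 252 × 1/16 = 15.75
χ² = Σ (O − E)² / E
  disc-shaped: (137 − 141.75)² / 141.75 = 0.1592
  spherical: (97 − 94.5)² / 94.5 = 0.0661
  elongated: (18 − 15.75)² / 15.75 = 0.3214
χ² = 0.1592 + 0.0661 + 0.3214 = 0.5467 ≈ 0.547

0.547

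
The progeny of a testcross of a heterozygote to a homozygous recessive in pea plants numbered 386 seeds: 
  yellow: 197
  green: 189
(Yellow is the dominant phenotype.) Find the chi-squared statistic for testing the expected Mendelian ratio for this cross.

0.166

A testcross of a heterozygote (Aa × aa) gives a 1:1 phenotypic ratio.
Total ratio parts = 2. Expected numbers out of 386:
  yellow: 386 × 1/2 = 193
  green: 386 × 1/2 = 193
χ² = Σ (O − E)² / E
  yellow: (197 − 193)² / 193 = 0.0829
  green: (189 − 193)² / 193 = 0.0829
χ² = 0.0829 + 0.0829 = 0.1658 ≈ 0.166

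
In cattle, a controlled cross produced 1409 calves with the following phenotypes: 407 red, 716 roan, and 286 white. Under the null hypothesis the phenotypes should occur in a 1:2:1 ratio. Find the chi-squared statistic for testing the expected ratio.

Expected counts for N = 1409 under a 1:2:1 ratio (total parts = 4):
  red: 1409 × 1/4 = 352.25
  roan: 1409 × 2/4 = 704.5
  white: 1409 × 1/4 = 352.25
χ² = Σ (O − E)² / E
  red: (407 − 352.25)² / 352.25 = 8.5098
  roan: (716 − 704.5)² / 704.5 = 0.1877
  white: (286 − 352.25)² / 352.25 = 12.4601
χ² = 8.5098 + 0.1877 + 12.4601 = 21.1576 ≈ 21.158

21.158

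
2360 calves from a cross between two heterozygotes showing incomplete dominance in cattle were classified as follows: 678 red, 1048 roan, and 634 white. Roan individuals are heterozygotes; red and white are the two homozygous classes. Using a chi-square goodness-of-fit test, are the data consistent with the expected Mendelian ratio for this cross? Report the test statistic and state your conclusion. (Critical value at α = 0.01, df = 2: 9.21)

With incomplete dominance, a heterozygote × heterozygote cross gives a 1:2:1 phenotypic ratio.
The 1:2:1 ratio has 4 parts, so with N = 2360 the expected counts are:
  red: 2360 × 1/4 = 590
  roan: 2360 × 2/4 = 1180
  white: 2360 × 1/4 = 590
χ² = Σ (O − E)² / E
  red: (678 − 590)² / 590 = 13.1254
  roan: (1048 − 1180)² / 1180 = 14.7661
  white: (634 − 590)² / 590 = 3.2814
χ² = 13.1254 + 14.7661 + 3.2814 = 31.1729 ≈ 31.173
Degrees of freedom = 3 − 1 = 2; critical value at α = 0.01 is 9.21.
Since 31.173 > 9.21, we reject the null hypothesis — the data do not fit the 1:2:1 ratio.

31.173; not consistent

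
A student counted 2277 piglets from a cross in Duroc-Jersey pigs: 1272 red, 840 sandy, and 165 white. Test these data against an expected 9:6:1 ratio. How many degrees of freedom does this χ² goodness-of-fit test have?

2

A goodness-of-fit test with 3 phenotype classes has df = 3 − 1 = 2.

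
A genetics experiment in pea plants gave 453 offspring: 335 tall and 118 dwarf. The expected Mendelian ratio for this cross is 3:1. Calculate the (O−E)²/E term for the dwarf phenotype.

0.199

Expected counts for N = 453 under a 3:1 ratio (total parts = 4):
  tall: 453 × 3/4 = 339.75
  dwarf: 453 × 1/4 = 113.25
Contribution of dwarf: (118 − 113.25)² / 113.25 = 0.1992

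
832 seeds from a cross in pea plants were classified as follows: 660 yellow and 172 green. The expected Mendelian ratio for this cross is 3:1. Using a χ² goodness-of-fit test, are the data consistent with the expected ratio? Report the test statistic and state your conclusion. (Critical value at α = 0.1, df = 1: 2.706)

8.308; not consistent

The 3:1 ratio has 4 parts, so with N = 832 the expected counts are:
  yellow: 832 × 3/4 = 624
  green: 832 × 1/4 = 208
χ² = Σ (O − E)² / E
  yellow: (660 − 624)² / 624 = 2.0769
  green: (172 − 208)² / 208 = 6.2308
χ² = 2.0769 + 6.2308 = 8.3077 ≈ 8.308
Degrees of freedom = 2 − 1 = 1; critical value at α = 0.1 is 2.706.
Since 8.308 > 2.706, we reject the null hypothesis — the data do not fit the 3:1 ratio.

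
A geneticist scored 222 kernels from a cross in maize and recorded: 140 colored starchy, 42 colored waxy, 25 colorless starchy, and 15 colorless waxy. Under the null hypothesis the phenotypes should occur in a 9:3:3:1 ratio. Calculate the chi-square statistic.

Expected counts for N = 222 under a 9:3:3:1 ratio (total parts = 16):
  colored starchy: 222 × 9/16 = 124.875
  colored waxy: 222 × 3/16 = 41.625
  colorless starchy: 222 × 3/16 = 41.625
  colorless waxy: 222 × 1/16 = 13.875
χ² = Σ (O − E)² / E
  colored starchy: (140 − 124.875)² / 124.875 = 1.8320
  colored waxy: (42 − 41.625)² / 41.625 = 0.0034
  colorless starchy: (25 − 41.625)² / 41.625 = 6.6400
  colorless waxy: (15 − 13.875)² / 13.875 = 0.0912
χ² = 1.8320 + 0.0034 + 6.6400 + 0.0912 = 8.5666 ≈ 8.567

8.567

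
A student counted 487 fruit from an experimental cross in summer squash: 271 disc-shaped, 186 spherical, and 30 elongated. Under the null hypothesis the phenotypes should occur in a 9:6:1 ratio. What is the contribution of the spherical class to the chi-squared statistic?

0.062

Expected counts for N = 487 under a 9:6:1 ratio (total parts = 16):
  disc-shaped: 487 × 9/16 = 273.9375
  spherical: 487 × 6/16 = 182.625
  elongated: 487 × 1/16 = 30.4375
Contribution of spherical: (186 − 182.625)² / 182.625 = 0.0624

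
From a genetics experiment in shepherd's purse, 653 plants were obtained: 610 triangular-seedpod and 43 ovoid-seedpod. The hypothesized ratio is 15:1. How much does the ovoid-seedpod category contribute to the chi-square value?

The 15:1 ratio has 16 parts, so with N = 653 the expected counts are:
  triangular-seedpod: 653 × 15/16 = 612.1875
  ovoid-seedpod: 653 × 1/16 = 40.8125
Contribution of ovoid-seedpod: (43 − 40.8125)² / 40.8125 = 0.1172

0.117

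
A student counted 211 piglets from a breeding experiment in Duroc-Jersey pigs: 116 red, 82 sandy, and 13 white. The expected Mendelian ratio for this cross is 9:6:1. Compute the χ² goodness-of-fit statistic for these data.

Expected counts for N = 211 under a 9:6:1 ratio (total parts = 16):
  red: 211 × 9/16 = 118.6875
  sandy: 211 × 6/16 = 79.125
  white: 211 × 1/16 = 13.1875
χ² = Σ (O − E)² / E
  red: (116 − 118.6875)² / 118.6875 = 0.0609
  sandy: (82 − 79.125)² / 79.125 = 0.1045
  white: (13 − 13.1875)² / 13.1875 = 0.0027
χ² = 0.0609 + 0.1045 + 0.0027 = 0.1681 ≈ 0.168

0.168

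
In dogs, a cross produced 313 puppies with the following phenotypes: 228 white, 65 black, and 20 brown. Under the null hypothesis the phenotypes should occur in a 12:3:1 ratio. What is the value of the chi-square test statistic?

Under the 12:3:1 hypothesis (Σ ratio = 16, N = 313):
  white: 313 × 12/16 = 234.75
  black: 313 × 3/16 = 58.6875
  brown: 313 × 1/16 = 19.5625
χ² = Σ (O − E)² / E
  white: (228 − 234.75)² / 234.75 = 0.1941
  black: (65 − 58.6875)² / 58.6875 = 0.6790
  brown: (20 − 19.5625)² / 19.5625 = 0.0098
χ² = 0.1941 + 0.6790 + 0.0098 = 0.8829 ≈ 0.883

0.883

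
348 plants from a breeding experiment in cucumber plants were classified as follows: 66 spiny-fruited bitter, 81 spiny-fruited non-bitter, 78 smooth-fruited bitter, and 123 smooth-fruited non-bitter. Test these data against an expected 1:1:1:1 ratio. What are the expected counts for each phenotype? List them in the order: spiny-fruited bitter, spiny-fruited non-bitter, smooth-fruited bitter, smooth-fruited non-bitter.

Expected counts for N = 348 under a 1:1:1:1 ratio (total parts = 4):
  spiny-fruited bitter: 348 × 1/4 = 87
  spiny-fruited non-bitter: 348 × 1/4 = 87
  smooth-fruited bitter: 348 × 1/4 = 87
  smooth-fruited non-bitter: 348 × 1/4 = 87

87, 87, 87, 87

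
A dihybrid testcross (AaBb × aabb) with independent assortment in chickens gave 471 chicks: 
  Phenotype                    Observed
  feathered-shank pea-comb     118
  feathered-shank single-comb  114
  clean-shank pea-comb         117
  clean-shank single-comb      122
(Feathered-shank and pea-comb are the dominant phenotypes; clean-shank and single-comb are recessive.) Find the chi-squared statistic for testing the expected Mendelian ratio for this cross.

0.278

A dihybrid testcross with independent assortment gives a 1:1:1:1 ratio.
The 1:1:1:1 ratio has 4 parts, so with N = 471 the expected counts are:
  feathered-shank pea-comb: 471 × 1/4 = 117.75
  feathered-shank single-comb: 471 × 1/4 = 117.75
  clean-shank pea-comb: 471 × 1/4 = 117.75
  clean-shank single-comb: 471 × 1/4 = 117.75
χ² = Σ (O − E)² / E
  feathered-shank pea-comb: (118 − 117.75)² / 117.75 = 0.0005
  feathered-shank single-comb: (114 − 117.75)² / 117.75 = 0.1194
  clean-shank pea-comb: (117 − 117.75)² / 117.75 = 0.0048
  clean-shank single-comb: (122 − 117.75)² / 117.75 = 0.1534
χ² = 0.0005 + 0.1194 + 0.0048 + 0.1534 = 0.2781 ≈ 0.278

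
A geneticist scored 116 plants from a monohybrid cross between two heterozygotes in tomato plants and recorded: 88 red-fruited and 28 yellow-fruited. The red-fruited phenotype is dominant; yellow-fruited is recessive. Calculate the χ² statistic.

For a monohybrid cross between heterozygotes with complete dominance, the expected phenotypic ratio is 3:1.
Expected counts for N = 116 under a 3:1 ratio (total parts = 4):
  red-fruited: 116 × 3/4 = 87
  yellow-fruited: 116 × 1/4 = 29
χ² = Σ (O − E)² / E
  red-fruited: (88 − 87)² / 87 = 0.0115
  yellow-fruited: (28 − 29)² / 29 = 0.0345
χ² = 0.0115 + 0.0345 = 0.046

0.046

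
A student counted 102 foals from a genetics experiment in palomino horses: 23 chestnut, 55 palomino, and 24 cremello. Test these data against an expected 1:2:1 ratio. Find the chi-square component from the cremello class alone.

Expected counts for N = 102 under a 1:2:1 ratio (total parts = 4):
  chestnut: 102 × 1/4 = 25.5
  palomino: 102 × 2/4 = 51
  cremello: 102 × 1/4 = 25.5
Contribution of cremello: (24 − 25.5)² / 25.5 = 0.0882

0.088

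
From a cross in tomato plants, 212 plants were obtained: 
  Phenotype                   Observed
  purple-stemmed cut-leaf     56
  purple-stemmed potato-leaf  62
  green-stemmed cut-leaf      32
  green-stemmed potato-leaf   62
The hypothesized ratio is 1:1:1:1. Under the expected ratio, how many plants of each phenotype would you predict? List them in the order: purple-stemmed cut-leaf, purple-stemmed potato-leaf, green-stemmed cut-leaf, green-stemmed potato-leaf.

53, 53, 53, 53

Under the 1:1:1:1 hypothesis (Σ ratio = 4, N = 212):
  purple-stemmed cut-leaf: 212 × 1/4 = 53
  purple-stemmed potato-leaf: 212 × 1/4 = 53
  green-stemmed cut-leaf: 212 × 1/4 = 53
  green-stemmed potato-leaf: 212 × 1/4 = 53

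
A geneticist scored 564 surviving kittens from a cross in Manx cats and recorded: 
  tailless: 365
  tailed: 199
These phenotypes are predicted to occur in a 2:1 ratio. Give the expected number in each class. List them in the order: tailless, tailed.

376, 188

Total ratio parts = 3. Expected numbers out of 564:
  tailless: 564 × 2/3 = 376
  tailed: 564 × 1/3 = 188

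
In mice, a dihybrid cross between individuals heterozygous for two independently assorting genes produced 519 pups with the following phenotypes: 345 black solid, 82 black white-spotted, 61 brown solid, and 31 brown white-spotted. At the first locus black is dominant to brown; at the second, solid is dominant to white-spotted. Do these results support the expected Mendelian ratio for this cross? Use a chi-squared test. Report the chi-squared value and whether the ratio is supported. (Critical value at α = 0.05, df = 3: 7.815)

25.668; not consistent

A dihybrid F₂ with independent assortment and complete dominance at both loci gives a 9:3:3:1 phenotypic ratio.
The 9:3:3:1 ratio has 16 parts, so with N = 519 the expected counts are:
  black solid: 519 × 9/16 = 291.9375
  black white-spotted: 519 × 3/16 = 97.3125
  brown solid: 519 × 3/16 = 97.3125
  brown white-spotted: 519 × 1/16 = 32.4375
χ² = Σ (O − E)² / E
  black solid: (345 − 291.9375)² / 291.9375 = 9.6446
  black white-spotted: (82 − 97.3125)² / 97.3125 = 2.4095
  brown solid: (61 − 97.3125)² / 97.3125 = 13.5501
  brown white-spotted: (31 − 32.4375)² / 32.4375 = 0.0637
χ² = 9.6446 + 2.4095 + 13.5501 + 0.0637 = 25.6679 ≈ 25.668
Degrees of freedom = 4 − 1 = 3; critical value at α = 0.05 is 7.815.
Since 25.668 > 7.815, we reject the null hypothesis — the data do not fit the 9:3:3:1 ratio.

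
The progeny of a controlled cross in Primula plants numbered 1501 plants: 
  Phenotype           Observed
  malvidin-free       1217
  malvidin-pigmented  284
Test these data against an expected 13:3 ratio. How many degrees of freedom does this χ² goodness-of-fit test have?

A goodness-of-fit test with 2 phenotype classes has df = 2 − 1 = 1.

1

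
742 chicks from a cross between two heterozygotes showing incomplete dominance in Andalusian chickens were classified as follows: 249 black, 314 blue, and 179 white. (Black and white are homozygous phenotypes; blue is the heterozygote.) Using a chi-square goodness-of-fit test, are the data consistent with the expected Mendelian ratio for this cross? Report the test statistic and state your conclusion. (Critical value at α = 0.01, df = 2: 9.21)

With incomplete dominance, a heterozygote × heterozygote cross gives a 1:2:1 phenotypic ratio.
Under the 1:2:1 hypothesis (Σ ratio = 4, N = 742):
  black: 742 × 1/4 = 185.5
  blue: 742 × 2/4 = 371
  white: 742 × 1/4 = 185.5
χ² = Σ (O − E)² / E
  black: (249 − 185.5)² / 185.5 = 21.7372
  blue: (314 − 371)² / 371 = 8.7574
  white: (179 − 185.5)² / 185.5 = 0.2278
χ² = 21.7372 + 8.7574 + 0.2278 = 30.7224 ≈ 30.722
Degrees of freedom = 3 − 1 = 2; critical value at α = 0.01 is 9.21.
Since 30.722 > 9.21, we reject the null hypothesis — the data do not fit the 1:2:1 ratio.

30.722; not consistent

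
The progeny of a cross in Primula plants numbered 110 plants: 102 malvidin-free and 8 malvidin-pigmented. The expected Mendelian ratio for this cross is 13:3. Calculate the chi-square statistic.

Expected counts for N = 110 under a 13:3 ratio (total parts = 16):
  malvidin-free: 110 × 13/16 = 89.375
  malvidin-pigmented: 110 × 3/16 = 20.625
χ² = Σ (O − E)² / E
  malvidin-free: (102 − 89.375)² / 89.375 = 1.7834
  malvidin-pigmented: (8 − 20.625)² / 20.625 = 7.7280
χ² = 1.7834 + 7.7280 = 9.5114 ≈ 9.511

9.511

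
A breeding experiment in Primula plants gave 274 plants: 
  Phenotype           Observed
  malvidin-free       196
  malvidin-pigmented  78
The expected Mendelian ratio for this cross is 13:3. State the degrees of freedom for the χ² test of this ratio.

1

A goodness-of-fit test with 2 phenotype classes has df = 2 − 1 = 1.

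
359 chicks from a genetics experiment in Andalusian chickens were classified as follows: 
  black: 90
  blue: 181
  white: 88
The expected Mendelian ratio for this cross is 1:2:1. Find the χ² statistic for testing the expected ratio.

0.047

Expected counts for N = 359 under a 1:2:1 ratio (total parts = 4):
  black: 359 × 1/4 = 89.75
  blue: 359 × 2/4 = 179.5
  white: 359 × 1/4 = 89.75
χ² = Σ (O − E)² / E
  black: (90 − 89.75)² / 89.75 = 0.0007
  blue: (181 − 179.5)² / 179.5 = 0.0125
  white: (88 − 89.75)² / 89.75 = 0.0341
χ² = 0.0007 + 0.0125 + 0.0341 = 0.0473 ≈ 0.047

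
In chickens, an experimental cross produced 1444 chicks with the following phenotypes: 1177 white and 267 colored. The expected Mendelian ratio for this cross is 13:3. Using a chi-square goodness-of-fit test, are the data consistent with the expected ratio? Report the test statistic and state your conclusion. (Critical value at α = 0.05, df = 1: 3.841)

Expected counts for N = 1444 under a 13:3 ratio (total parts = 16):
  white: 1444 × 13/16 = 1173.25
  colored: 1444 × 3/16 = 270.75
χ² = Σ (O − E)² / E
  white: (1177 − 1173.25)² / 1173.25 = 0.0120
  colored: (267 − 270.75)² / 270.75 = 0.0519
χ² = 0.0120 + 0.0519 = 0.0639 ≈ 0.064
Degrees of freedom = 2 − 1 = 1; critical value at α = 0.05 is 3.841.
Since 0.064 < 3.841, we fail to reject the null hypothesis — the data are consistent with the 13:3 ratio.

0.064; consistent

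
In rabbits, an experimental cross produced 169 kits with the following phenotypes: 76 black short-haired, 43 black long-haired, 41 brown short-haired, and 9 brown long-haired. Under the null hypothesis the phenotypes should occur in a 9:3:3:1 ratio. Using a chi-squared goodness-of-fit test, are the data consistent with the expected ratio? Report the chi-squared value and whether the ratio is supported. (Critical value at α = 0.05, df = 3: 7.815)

The 9:3:3:1 ratio has 16 parts, so with N = 169 the expected counts are:
  black short-haired: 169 × 9/16 = 95.0625
  black long-haired: 169 × 3/16 = 31.6875
  brown short-haired: 169 × 3/16 = 31.6875
  brown long-haired: 169 × 1/16 = 10.5625
χ² = Σ (O − E)² / E
  black short-haired: (76 − 95.0625)² / 95.0625 = 3.8225
  black long-haired: (43 − 31.6875)² / 31.6875 = 4.0386
  brown short-haired: (41 − 31.6875)² / 31.6875 = 2.7368
  brown long-haired: (9 − 10.5625)² / 10.5625 = 0.2311
χ² = 3.8225 + 4.0386 + 2.7368 + 0.2311 = 10.829
Degrees of freedom = 4 − 1 = 3; critical value at α = 0.05 is 7.815.
Since 10.829 > 7.815, we reject the null hypothesis — the data do not fit the 9:3:3:1 ratio.

10.829; not consistent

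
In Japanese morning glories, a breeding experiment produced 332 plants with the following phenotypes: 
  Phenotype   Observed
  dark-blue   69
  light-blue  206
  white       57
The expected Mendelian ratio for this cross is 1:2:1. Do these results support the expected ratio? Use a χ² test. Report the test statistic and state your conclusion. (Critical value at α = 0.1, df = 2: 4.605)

20.145; not consistent

Total ratio parts = 4. Expected numbers out of 332:
  dark-blue: 332 × 1/4 = 83
  light-blue: 332 × 2/4 = 166
  white: 332 × 1/4 = 83
χ² = Σ (O − E)² / E
  dark-blue: (69 − 83)² / 83 = 2.3614
  light-blue: (206 − 166)² / 166 = 9.6386
  white: (57 − 83)² / 83 = 8.1446
χ² = 2.3614 + 9.6386 + 8.1446 = 20.1446 ≈ 20.145
Degrees of freedom = 3 − 1 = 2; critical value at α = 0.1 is 4.605.
Since 20.145 > 4.605, we reject the null hypothesis — the data do not fit the 1:2:1 ratio.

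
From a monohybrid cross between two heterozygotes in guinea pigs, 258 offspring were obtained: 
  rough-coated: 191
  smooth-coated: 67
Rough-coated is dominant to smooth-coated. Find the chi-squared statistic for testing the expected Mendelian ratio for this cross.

For a monohybrid cross between heterozygotes with complete dominance, the expected phenotypic ratio is 3:1.
Total ratio parts = 4. Expected numbers out of 258:
  rough-coated: 258 × 3/4 = 193.5
  smooth-coated: 258 × 1/4 = 64.5
χ² = Σ (O − E)² / E
  rough-coated: (191 − 193.5)² / 193.5 = 0.0323
  smooth-coated: (67 − 64.5)² / 64.5 = 0.0969
χ² = 0.0323 + 0.0969 = 0.1292 ≈ 0.129

0.129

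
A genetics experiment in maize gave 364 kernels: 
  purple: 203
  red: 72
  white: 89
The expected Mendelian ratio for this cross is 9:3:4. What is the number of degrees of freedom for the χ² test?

2

A goodness-of-fit test with 3 phenotype classes has df = 3 − 1 = 2.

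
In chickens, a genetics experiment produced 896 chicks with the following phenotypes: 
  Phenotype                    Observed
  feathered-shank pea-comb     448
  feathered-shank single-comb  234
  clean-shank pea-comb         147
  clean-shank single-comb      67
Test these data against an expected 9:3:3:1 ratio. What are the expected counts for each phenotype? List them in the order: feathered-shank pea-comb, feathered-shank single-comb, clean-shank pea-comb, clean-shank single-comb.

The 9:3:3:1 ratio has 16 parts, so with N = 896 the expected counts are:
  feathered-shank pea-comb: 896 × 9/16 = 504
  feathered-shank single-comb: 896 × 3/16 = 168
  clean-shank pea-comb: 896 × 3/16 = 168
  clean-shank single-comb: 896 × 1/16 = 56

504, 168, 168, 56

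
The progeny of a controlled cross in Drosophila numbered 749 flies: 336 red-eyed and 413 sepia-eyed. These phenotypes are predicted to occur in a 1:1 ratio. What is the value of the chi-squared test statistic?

Under the 1:1 hypothesis (Σ ratio = 2, N = 749):
  red-eyed: 749 × 1/2 = 374.5
  sepia-eyed: 749 × 1/2 = 374.5
χ² = Σ (O − E)² / E
  red-eyed: (336 − 374.5)² / 374.5 = 3.9579
  sepia-eyed: (413 − 374.5)² / 374.5 = 3.9579
χ² = 3.9579 + 3.9579 = 7.9158 ≈ 7.916

7.916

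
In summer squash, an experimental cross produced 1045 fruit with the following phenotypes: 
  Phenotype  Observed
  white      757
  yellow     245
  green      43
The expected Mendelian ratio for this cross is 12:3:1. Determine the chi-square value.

20.821

Under the 12:3:1 hypothesis (Σ ratio = 16, N = 1045):
  white: 1045 × 12/16 = 783.75
  yellow: 1045 × 3/16 = 195.9375
  green: 1045 × 1/16 = 65.3125
χ² = Σ (O − E)² / E
  white: (757 − 783.75)² / 783.75 = 0.9130
  yellow: (245 − 195.9375)² / 195.9375 = 12.2852
  green: (43 − 65.3125)² / 65.3125 = 7.6225
χ² = 0.9130 + 12.2852 + 7.6225 = 20.8207 ≈ 20.821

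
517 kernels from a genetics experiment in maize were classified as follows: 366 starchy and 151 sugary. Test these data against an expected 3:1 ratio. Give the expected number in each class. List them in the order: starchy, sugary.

Total ratio parts = 4. Expected numbers out of 517:
  starchy: 517 × 3/4 = 387.75
  sugary: 517 × 1/4 = 129.25

387.75, 129.25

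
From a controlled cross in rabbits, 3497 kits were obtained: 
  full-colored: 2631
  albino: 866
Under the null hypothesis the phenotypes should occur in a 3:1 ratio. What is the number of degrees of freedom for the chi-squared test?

A goodness-of-fit test with 2 phenotype classes has df = 2 − 1 = 1.

1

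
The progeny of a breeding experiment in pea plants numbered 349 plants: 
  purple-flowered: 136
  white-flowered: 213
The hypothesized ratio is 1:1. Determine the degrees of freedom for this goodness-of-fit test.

1

A goodness-of-fit test with 2 phenotype classes has df = 2 − 1 = 1.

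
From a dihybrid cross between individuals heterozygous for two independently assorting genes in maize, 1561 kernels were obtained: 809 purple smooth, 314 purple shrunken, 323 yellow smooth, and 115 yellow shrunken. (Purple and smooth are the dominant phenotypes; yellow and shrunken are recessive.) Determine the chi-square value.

A dihybrid F₂ with independent assortment and complete dominance at both loci gives a 9:3:3:1 phenotypic ratio.
Expected counts for N = 1561 under a 9:3:3:1 ratio (total parts = 16):
  purple smooth: 1561 × 9/16 = 878.0625
  purple shrunken: 1561 × 3/16 = 292.6875
  yellow smooth: 1561 × 3/16 = 292.6875
  yellow shrunken: 1561 × 1/16 = 97.5625
χ² = Σ (O − E)² / E
  purple smooth: (809 − 878.0625)² / 878.0625 = 5.4320
  purple shrunken: (314 − 292.6875)² / 292.6875 = 1.5519
  yellow smooth: (323 − 292.6875)² / 292.6875 = 3.1393
  yellow shrunken: (115 − 97.5625)² / 97.5625 = 3.1166
χ² = 5.4320 + 1.5519 + 3.1393 + 3.1166 = 13.2398 ≈ 13.240

13.240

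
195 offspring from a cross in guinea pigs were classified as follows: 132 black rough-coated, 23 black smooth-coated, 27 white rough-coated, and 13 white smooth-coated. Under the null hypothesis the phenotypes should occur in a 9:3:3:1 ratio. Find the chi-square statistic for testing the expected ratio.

12.125

The 9:3:3:1 ratio has 16 parts, so with N = 195 the expected counts are:
  black rough-coated: 195 × 9/16 = 109.6875
  black smooth-coated: 195 × 3/16 = 36.5625
  white rough-coated: 195 × 3/16 = 36.5625
  white smooth-coated: 195 × 1/16 = 12.1875
χ² = Σ (O − E)² / E
  black rough-coated: (132 − 109.6875)² / 109.6875 = 4.5388
  black smooth-coated: (23 − 36.5625)² / 36.5625 = 5.0309
  white rough-coated: (27 − 36.5625)² / 36.5625 = 2.5010
  white smooth-coated: (13 − 12.1875)² / 12.1875 = 0.0542
χ² = 4.5388 + 5.0309 + 2.5010 + 0.0542 = 12.1249 ≈ 12.125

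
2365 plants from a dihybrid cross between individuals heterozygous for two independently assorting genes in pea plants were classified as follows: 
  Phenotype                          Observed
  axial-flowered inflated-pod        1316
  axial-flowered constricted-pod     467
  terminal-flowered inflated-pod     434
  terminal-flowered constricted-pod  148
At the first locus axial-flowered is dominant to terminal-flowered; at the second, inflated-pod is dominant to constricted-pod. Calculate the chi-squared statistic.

A dihybrid F₂ with independent assortment and complete dominance at both loci gives a 9:3:3:1 phenotypic ratio.
Total ratio parts = 16. Expected numbers out of 2365:
  axial-flowered inflated-pod: 2365 × 9/16 = 1330.3125
  axial-flowered constricted-pod: 2365 × 3/16 = 443.4375
  terminal-flowered inflated-pod: 2365 × 3/16 = 443.4375
  terminal-flowered constricted-pod: 2365 × 1/16 = 147.8125
χ² = Σ (O − E)² / E
  axial-flowered inflated-pod: (1316 − 1330.3125)² / 1330.3125 = 0.1540
  axial-flowered constricted-pod: (467 − 443.4375)² / 443.4375 = 1.2520
  terminal-flowered inflated-pod: (434 − 443.4375)² / 443.4375 = 0.2009
  terminal-flowered constricted-pod: (148 − 147.8125)² / 147.8125 = 0.0002
χ² = 0.1540 + 1.2520 + 0.2009 + 0.0002 = 1.6071 ≈ 1.607

1.607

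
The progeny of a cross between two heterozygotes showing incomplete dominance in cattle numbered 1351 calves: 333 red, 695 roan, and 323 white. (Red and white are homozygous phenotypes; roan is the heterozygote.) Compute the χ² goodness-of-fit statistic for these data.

1.274

With incomplete dominance, a heterozygote × heterozygote cross gives a 1:2:1 phenotypic ratio.
Under the 1:2:1 hypothesis (Σ ratio = 4, N = 1351):
  red: 1351 × 1/4 = 337.75
  roan: 1351 × 2/4 = 675.5
  white: 1351 × 1/4 = 337.75
χ² = Σ (O − E)² / E
  red: (333 − 337.75)² / 337.75 = 0.0668
  roan: (695 − 675.5)² / 675.5 = 0.5629
  white: (323 − 337.75)² / 337.75 = 0.6442
χ² = 0.0668 + 0.5629 + 0.6442 = 1.2739 ≈ 1.274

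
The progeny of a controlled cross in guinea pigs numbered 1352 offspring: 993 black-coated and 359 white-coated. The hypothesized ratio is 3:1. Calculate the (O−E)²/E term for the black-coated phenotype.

The 3:1 ratio has 4 parts, so with N = 1352 the expected counts are:
  black-coated: 1352 × 3/4 = 1014
  white-coated: 1352 × 1/4 = 338
Contribution of black-coated: (993 − 1014)² / 1014 = 0.4349

0.435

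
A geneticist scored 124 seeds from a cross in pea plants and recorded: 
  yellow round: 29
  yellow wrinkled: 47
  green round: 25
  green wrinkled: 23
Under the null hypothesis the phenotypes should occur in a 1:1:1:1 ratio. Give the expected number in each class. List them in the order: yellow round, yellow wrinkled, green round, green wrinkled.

Total ratio parts = 4. Expected numbers out of 124:
  yellow round: 124 × 1/4 = 31
  yellow wrinkled: 124 × 1/4 = 31
  green round: 124 × 1/4 = 31
  green wrinkled: 124 × 1/4 = 31

31, 31, 31, 31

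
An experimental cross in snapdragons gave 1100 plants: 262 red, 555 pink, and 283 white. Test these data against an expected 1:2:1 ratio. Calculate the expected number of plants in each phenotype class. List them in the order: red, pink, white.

275, 550, 275

Under the 1:2:1 hypothesis (Σ ratio = 4, N = 1100):
  red: 1100 × 1/4 = 275
  pink: 1100 × 2/4 = 550
  white: 1100 × 1/4 = 275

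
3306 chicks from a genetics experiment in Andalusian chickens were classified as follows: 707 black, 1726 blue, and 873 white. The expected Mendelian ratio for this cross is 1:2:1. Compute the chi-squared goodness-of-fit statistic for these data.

23.118

Expected counts for N = 3306 under a 1:2:1 ratio (total parts = 4):
  black: 3306 × 1/4 = 826.5
  blue: 3306 × 2/4 = 1653
  white: 3306 × 1/4 = 826.5
χ² = Σ (O − E)² / E
  black: (707 − 826.5)² / 826.5 = 17.2780
  blue: (1726 − 1653)² / 1653 = 3.2238
  white: (873 − 826.5)² / 826.5 = 2.6162
χ² = 17.2780 + 3.2238 + 2.6162 = 23.118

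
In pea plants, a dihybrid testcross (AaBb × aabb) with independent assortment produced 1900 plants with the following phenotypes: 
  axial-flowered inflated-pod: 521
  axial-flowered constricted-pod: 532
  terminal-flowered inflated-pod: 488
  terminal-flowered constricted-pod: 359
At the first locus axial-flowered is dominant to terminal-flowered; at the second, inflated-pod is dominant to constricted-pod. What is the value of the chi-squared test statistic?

39.979

A dihybrid testcross with independent assortment gives a 1:1:1:1 ratio.
The 1:1:1:1 ratio has 4 parts, so with N = 1900 the expected counts are:
  axial-flowered inflated-pod: 1900 × 1/4 = 475
  axial-flowered constricted-pod: 1900 × 1/4 = 475
  terminal-flowered inflated-pod: 1900 × 1/4 = 475
  terminal-flowered constricted-pod: 1900 × 1/4 = 475
χ² = Σ (O − E)² / E
  axial-flowered inflated-pod: (521 − 475)² / 475 = 4.4547
  axial-flowered constricted-pod: (532 − 475)² / 475 = 6.8400
  terminal-flowered inflated-pod: (488 − 475)² / 475 = 0.3558
  terminal-flowered constricted-pod: (359 − 475)² / 475 = 28.3284
χ² = 4.4547 + 6.8400 + 0.3558 + 28.3284 = 39.9789 ≈ 39.979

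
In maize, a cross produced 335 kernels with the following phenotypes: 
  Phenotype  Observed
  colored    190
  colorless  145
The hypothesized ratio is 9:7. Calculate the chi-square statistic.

The 9:7 ratio has 16 parts, so with N = 335 the expected counts are:
  colored: 335 × 9/16 = 188.4375
  colorless: 335 × 7/16 = 146.5625
χ² = Σ (O − E)² / E
  colored: (190 − 188.4375)² / 188.4375 = 0.0130
  colorless: (145 − 146.5625)² / 146.5625 = 0.0167
χ² = 0.0130 + 0.0167 = 0.0297 ≈ 0.030

0.030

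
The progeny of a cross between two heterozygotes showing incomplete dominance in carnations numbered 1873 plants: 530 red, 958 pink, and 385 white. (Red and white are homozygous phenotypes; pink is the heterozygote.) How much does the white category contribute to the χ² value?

With incomplete dominance, a heterozygote × heterozygote cross gives a 1:2:1 phenotypic ratio.
Total ratio parts = 4. Expected numbers out of 1873:
  red: 1873 × 1/4 = 468.25
  pink: 1873 × 2/4 = 936.5
  white: 1873 × 1/4 = 468.25
Contribution of white: (385 − 468.25)² / 468.25 = 14.8010

14.801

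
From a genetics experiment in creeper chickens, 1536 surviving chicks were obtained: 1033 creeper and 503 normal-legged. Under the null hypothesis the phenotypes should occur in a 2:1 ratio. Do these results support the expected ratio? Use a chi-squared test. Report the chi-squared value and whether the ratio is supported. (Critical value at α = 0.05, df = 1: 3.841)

0.237; consistent

The 2:1 ratio has 3 parts, so with N = 1536 the expected counts are:
  creeper: 1536 × 2/3 = 1024
  normal-legged: 1536 × 1/3 = 512
χ² = Σ (O − E)² / E
  creeper: (1033 − 1024)² / 1024 = 0.0791
  normal-legged: (503 − 512)² / 512 = 0.1582
χ² = 0.0791 + 0.1582 = 0.2373 ≈ 0.237
Degrees of freedom = 2 − 1 = 1; critical value at α = 0.05 is 3.841.
Since 0.237 < 3.841, we fail to reject the null hypothesis — the data are consistent with the 2:1 ratio.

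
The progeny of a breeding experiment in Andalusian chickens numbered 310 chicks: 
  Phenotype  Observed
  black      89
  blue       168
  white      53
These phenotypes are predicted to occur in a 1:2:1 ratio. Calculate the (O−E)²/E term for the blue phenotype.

Total ratio parts = 4. Expected numbers out of 310:
  black: 310 × 1/4 = 77.5
  blue: 310 × 2/4 = 155
  white: 310 × 1/4 = 77.5
Contribution of blue: (168 − 155)² / 155 = 1.0903

1.090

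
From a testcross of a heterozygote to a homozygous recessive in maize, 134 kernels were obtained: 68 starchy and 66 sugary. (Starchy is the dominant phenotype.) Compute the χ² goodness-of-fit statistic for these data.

0.030

A testcross of a heterozygote (Aa × aa) gives a 1:1 phenotypic ratio.
Total ratio parts = 2. Expected numbers out of 134:
  starchy: 134 × 1/2 = 67
  sugary: 134 × 1/2 = 67
χ² = Σ (O − E)² / E
  starchy: (68 − 67)² / 67 = 0.0149
  sugary: (66 − 67)² / 67 = 0.0149
χ² = 0.0149 + 0.0149 = 0.0298 ≈ 0.030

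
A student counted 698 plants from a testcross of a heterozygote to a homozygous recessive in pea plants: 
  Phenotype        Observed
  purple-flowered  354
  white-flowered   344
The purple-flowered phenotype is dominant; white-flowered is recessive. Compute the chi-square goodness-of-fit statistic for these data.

A testcross of a heterozygote (Aa × aa) gives a 1:1 phenotypic ratio.
The 1:1 ratio has 2 parts, so with N = 698 the expected counts are:
  purple-flowered: 698 × 1/2 = 349
  white-flowered: 698 × 1/2 = 349
χ² = Σ (O − E)² / E
  purple-flowered: (354 − 349)² / 349 = 0.0716
  white-flowered: (344 − 349)² / 349 = 0.0716
χ² = 0.0716 + 0.0716 = 0.1432 ≈ 0.143

0.143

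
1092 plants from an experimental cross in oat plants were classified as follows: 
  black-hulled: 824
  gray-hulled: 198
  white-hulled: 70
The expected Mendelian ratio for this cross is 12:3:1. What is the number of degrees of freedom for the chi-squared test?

A goodness-of-fit test with 3 phenotype classes has df = 3 − 1 = 2.

2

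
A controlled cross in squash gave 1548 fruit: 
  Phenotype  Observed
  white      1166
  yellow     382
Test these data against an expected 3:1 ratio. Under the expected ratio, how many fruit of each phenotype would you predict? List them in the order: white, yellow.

1161, 387

Under the 3:1 hypothesis (Σ ratio = 4, N = 1548):
  white: 1548 × 3/4 = 1161
  yellow: 1548 × 1/4 = 387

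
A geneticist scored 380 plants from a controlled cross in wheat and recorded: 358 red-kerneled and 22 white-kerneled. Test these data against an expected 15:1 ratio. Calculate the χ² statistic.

0.138

Under the 15:1 hypothesis (Σ ratio = 16, N = 380):
  red-kerneled: 380 × 15/16 = 356.25
  white-kerneled: 380 × 1/16 = 23.75
χ² = Σ (O − E)² / E
  red-kerneled: (358 − 356.25)² / 356.25 = 0.0086
  white-kerneled: (22 − 23.75)² / 23.75 = 0.1289
χ² = 0.0086 + 0.1289 = 0.1375 ≈ 0.138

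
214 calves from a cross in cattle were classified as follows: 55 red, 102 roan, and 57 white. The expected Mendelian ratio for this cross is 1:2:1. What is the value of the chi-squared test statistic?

Expected counts for N = 214 under a 1:2:1 ratio (total parts = 4):
  red: 214 × 1/4 = 53.5
  roan: 214 × 2/4 = 107
  white: 214 × 1/4 = 53.5
χ² = Σ (O − E)² / E
  red: (55 − 53.5)² / 53.5 = 0.0421
  roan: (102 − 107)² / 107 = 0.2336
  white: (57 − 53.5)² / 53.5 = 0.2290
χ² = 0.0421 + 0.2336 + 0.2290 = 0.5047 ≈ 0.505

0.505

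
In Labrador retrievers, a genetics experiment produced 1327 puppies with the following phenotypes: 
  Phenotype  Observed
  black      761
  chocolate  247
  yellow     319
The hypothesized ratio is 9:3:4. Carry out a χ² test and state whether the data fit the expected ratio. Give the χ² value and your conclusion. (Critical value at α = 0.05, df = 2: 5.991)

The 9:3:4 ratio has 16 parts, so with N = 1327 the expected counts are:
  black: 1327 × 9/16 = 746.4375
  chocolate: 1327 × 3/16 = 248.8125
  yellow: 1327 × 4/16 = 331.75
χ² = Σ (O − E)² / E
  black: (761 − 746.4375)² / 746.4375 = 0.2841
  chocolate: (247 − 248.8125)² / 248.8125 = 0.0132
  yellow: (319 − 331.75)² / 331.75 = 0.4900
χ² = 0.2841 + 0.0132 + 0.4900 = 0.7873 ≈ 0.787
Degrees of freedom = 3 − 1 = 2; critical value at α = 0.05 is 5.991.
Since 0.787 < 5.991, we fail to reject the null hypothesis — the data are consistent with the 9:3:4 ratio.

0.787; consistent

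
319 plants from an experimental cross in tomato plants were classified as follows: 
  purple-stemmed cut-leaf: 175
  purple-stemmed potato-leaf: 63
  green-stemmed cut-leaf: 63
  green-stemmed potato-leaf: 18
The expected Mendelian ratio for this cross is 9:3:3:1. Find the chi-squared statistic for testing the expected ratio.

Total ratio parts = 16. Expected numbers out of 319:
  purple-stemmed cut-leaf: 319 × 9/16 = 179.4375
  purple-stemmed potato-leaf: 319 × 3/16 = 59.8125
  green-stemmed cut-leaf: 319 × 3/16 = 59.8125
  green-stemmed potato-leaf: 319 × 1/16 = 19.9375
χ² = Σ (O − E)² / E
  purple-stemmed cut-leaf: (175 − 179.4375)² / 179.4375 = 0.1097
  purple-stemmed potato-leaf: (63 − 59.8125)² / 59.8125 = 0.1699
  green-stemmed cut-leaf: (63 − 59.8125)² / 59.8125 = 0.1699
  green-stemmed potato-leaf: (18 − 19.9375)² / 19.9375 = 0.1883
χ² = 0.1097 + 0.1699 + 0.1699 + 0.1883 = 0.6378 ≈ 0.638

0.638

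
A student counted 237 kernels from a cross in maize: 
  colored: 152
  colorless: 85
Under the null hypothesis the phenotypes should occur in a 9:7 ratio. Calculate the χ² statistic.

5.988

Expected counts for N = 237 under a 9:7 ratio (total parts = 16):
  colored: 237 × 9/16 = 133.3125
  colorless: 237 × 7/16 = 103.6875
χ² = Σ (O − E)² / E
  colored: (152 − 133.3125)² / 133.3125 = 2.6196
  colorless: (85 − 103.6875)² / 103.6875 = 3.3680
χ² = 2.6196 + 3.3680 = 5.9876 ≈ 5.988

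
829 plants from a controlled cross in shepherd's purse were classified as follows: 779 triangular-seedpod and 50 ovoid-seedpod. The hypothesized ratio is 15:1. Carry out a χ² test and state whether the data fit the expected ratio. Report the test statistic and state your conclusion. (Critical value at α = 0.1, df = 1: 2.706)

0.068; consistent

The 15:1 ratio has 16 parts, so with N = 829 the expected counts are:
  triangular-seedpod: 829 × 15/16 = 777.1875
  ovoid-seedpod: 829 × 1/16 = 51.8125
χ² = Σ (O − E)² / E
  triangular-seedpod: (779 − 777.1875)² / 777.1875 = 0.0042
  ovoid-seedpod: (50 − 51.8125)² / 51.8125 = 0.0634
χ² = 0.0042 + 0.0634 = 0.0676 ≈ 0.068
Degrees of freedom = 2 − 1 = 1; critical value at α = 0.1 is 2.706.
Since 0.068 < 2.706, we fail to reject the null hypothesis — the data are consistent with the 15:1 ratio.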